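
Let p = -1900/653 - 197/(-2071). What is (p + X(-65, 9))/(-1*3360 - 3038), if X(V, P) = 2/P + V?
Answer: 58763140/5562269019 ≈ 0.010565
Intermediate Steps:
p = -3806259/1352363 (p = -1900*1/653 - 197*(-1/2071) = -1900/653 + 197/2071 = -3806259/1352363 ≈ -2.8145)
X(V, P) = V + 2/P
(p + X(-65, 9))/(-1*3360 - 3038) = (-3806259/1352363 + (-65 + 2/9))/(-1*3360 - 3038) = (-3806259/1352363 + (-65 + 2*(⅑)))/(-3360 - 3038) = (-3806259/1352363 + (-65 + 2/9))/(-6398) = (-3806259/1352363 - 583/9)*(-1/6398) = -822683960/12171267*(-1/6398) = 58763140/5562269019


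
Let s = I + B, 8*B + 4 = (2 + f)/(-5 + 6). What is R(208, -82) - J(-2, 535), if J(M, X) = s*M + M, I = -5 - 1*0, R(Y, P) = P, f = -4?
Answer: -183/2 ≈ -91.500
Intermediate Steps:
B = -3/4 (B = -1/2 + ((2 - 4)/(-5 + 6))/8 = -1/2 + (-2/1)/8 = -1/2 + (-2*1)/8 = -1/2 + (1/8)*(-2) = -1/2 - 1/4 = -3/4 ≈ -0.75000)
I = -5 (I = -5 + 0 = -5)
s = -23/4 (s = -5 - 3/4 = -23/4 ≈ -5.7500)
J(M, X) = -19*M/4 (J(M, X) = -23*M/4 + M = -19*M/4)
R(208, -82) - J(-2, 535) = -82 - (-19)*(-2)/4 = -82 - 1*19/2 = -82 - 19/2 = -183/2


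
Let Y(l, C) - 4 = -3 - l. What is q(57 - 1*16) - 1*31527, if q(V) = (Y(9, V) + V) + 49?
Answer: -31445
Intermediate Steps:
Y(l, C) = 1 - l (Y(l, C) = 4 + (-3 - l) = 1 - l)
q(V) = 41 + V (q(V) = ((1 - 1*9) + V) + 49 = ((1 - 9) + V) + 49 = (-8 + V) + 49 = 41 + V)
q(57 - 1*16) - 1*31527 = (41 + (57 - 1*16)) - 1*31527 = (41 + (57 - 16)) - 31527 = (41 + 41) - 31527 = 82 - 31527 = -31445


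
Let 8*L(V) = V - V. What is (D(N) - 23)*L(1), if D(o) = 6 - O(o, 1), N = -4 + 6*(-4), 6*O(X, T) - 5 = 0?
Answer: 0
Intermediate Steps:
L(V) = 0 (L(V) = (V - V)/8 = (⅛)*0 = 0)
O(X, T) = ⅚ (O(X, T) = ⅚ + (⅙)*0 = ⅚ + 0 = ⅚)
N = -28 (N = -4 - 24 = -28)
D(o) = 31/6 (D(o) = 6 - 1*⅚ = 6 - ⅚ = 31/6)
(D(N) - 23)*L(1) = (31/6 - 23)*0 = -107/6*0 = 0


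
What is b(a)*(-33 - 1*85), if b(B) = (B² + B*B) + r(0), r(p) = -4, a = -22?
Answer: -113752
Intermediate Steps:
b(B) = -4 + 2*B² (b(B) = (B² + B*B) - 4 = (B² + B²) - 4 = 2*B² - 4 = -4 + 2*B²)
b(a)*(-33 - 1*85) = (-4 + 2*(-22)²)*(-33 - 1*85) = (-4 + 2*484)*(-33 - 85) = (-4 + 968)*(-118) = 964*(-118) = -113752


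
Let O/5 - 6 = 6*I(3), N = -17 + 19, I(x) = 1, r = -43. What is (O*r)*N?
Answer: -5160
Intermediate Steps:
N = 2
O = 60 (O = 30 + 5*(6*1) = 30 + 5*6 = 30 + 30 = 60)
(O*r)*N = (60*(-43))*2 = -2580*2 = -5160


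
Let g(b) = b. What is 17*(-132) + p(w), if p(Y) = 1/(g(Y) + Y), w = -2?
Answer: -8977/4 ≈ -2244.3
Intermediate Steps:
p(Y) = 1/(2*Y) (p(Y) = 1/(Y + Y) = 1/(2*Y))
17*(-132) + p(w) = 17*(-132) + (1/2)/(-2) = -2244 + (1/2)*(-1/2) = -2244 - 1/4 = -8977/4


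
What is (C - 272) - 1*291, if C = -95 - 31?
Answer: -689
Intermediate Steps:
C = -126
(C - 272) - 1*291 = (-126 - 272) - 1*291 = -398 - 291 = -689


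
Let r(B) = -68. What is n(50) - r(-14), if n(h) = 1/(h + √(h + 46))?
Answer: 81761/1202 - √6/601 ≈ 68.017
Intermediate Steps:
n(h) = 1/(h + √(46 + h))
n(50) - r(-14) = 1/(50 + √(46 + 50)) - 1*(-68) = 1/(50 + √96) + 68 = 1/(50 + 4*√6) + 68 = 68 + 1/(50 + 4*√6)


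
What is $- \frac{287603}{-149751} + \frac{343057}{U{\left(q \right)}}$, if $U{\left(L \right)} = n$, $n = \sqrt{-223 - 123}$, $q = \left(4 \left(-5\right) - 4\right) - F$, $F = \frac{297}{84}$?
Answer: $\frac{287603}{149751} - \frac{343057 i \sqrt{346}}{346} \approx 1.9205 - 18443.0 i$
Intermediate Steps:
$F = \frac{99}{28}$ ($F = 297 \cdot \frac{1}{84} = \frac{99}{28} \approx 3.5357$)
$q = - \frac{771}{28}$ ($q = \left(4 \left(-5\right) - 4\right) - \frac{99}{28} = \left(-20 - 4\right) - \frac{99}{28} = -24 - \frac{99}{28} = - \frac{771}{28} \approx -27.536$)
$n = i \sqrt{346}$ ($n = \sqrt{-346} = i \sqrt{346} \approx 18.601 i$)
$U{\left(L \right)} = i \sqrt{346}$
$- \frac{287603}{-149751} + \frac{343057}{U{\left(q \right)}} = - \frac{287603}{-149751} + \frac{343057}{i \sqrt{346}} = \left(-287603\right) \left(- \frac{1}{149751}\right) + 343057 \left(- \frac{i \sqrt{346}}{346}\right) = \frac{287603}{149751} - \frac{343057 i \sqrt{346}}{346}$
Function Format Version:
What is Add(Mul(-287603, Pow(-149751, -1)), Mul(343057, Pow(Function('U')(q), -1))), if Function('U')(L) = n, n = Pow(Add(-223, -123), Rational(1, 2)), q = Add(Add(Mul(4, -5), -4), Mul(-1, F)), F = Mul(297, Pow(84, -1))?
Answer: Add(Rational(287603, 149751), Mul(Rational(-343057, 346), I, Pow(346, Rational(1, 2)))) ≈ Add(1.9205, Mul(-18443., I))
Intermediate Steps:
F = Rational(99, 28) (F = Mul(297, Rational(1, 84)) = Rational(99, 28) ≈ 3.5357)
q = Rational(-771, 28) (q = Add(Add(Mul(4, -5), -4), Mul(-1, Rational(99, 28))) = Add(Add(-20, -4), Rational(-99, 28)) = Add(-24, Rational(-99, 28)) = Rational(-771, 28) ≈ -27.536)
n = Mul(I, Pow(346, Rational(1, 2))) (n = Pow(-346, Rational(1, 2)) = Mul(I, Pow(346, Rational(1, 2))) ≈ Mul(18.601, I))
Function('U')(L) = Mul(I, Pow(346, Rational(1, 2)))
Add(Mul(-287603, Pow(-149751, -1)), Mul(343057, Pow(Function('U')(q), -1))) = Add(Mul(-287603, Pow(-149751, -1)), Mul(343057, Pow(Mul(I, Pow(346, Rational(1, 2))), -1))) = Add(Mul(-287603, Rational(-1, 149751)), Mul(343057, Mul(Rational(-1, 346), I, Pow(346, Rational(1, 2))))) = Add(Rational(287603, 149751), Mul(Rational(-343057, 346), I, Pow(346, Rational(1, 2))))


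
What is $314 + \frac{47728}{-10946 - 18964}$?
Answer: $\frac{4672006}{14955} \approx 312.4$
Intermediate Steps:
$314 + \frac{47728}{-10946 - 18964} = 314 + \frac{47728}{-29910} = 314 + 47728 \left(- \frac{1}{29910}\right) = 314 - \frac{23864}{14955} = \frac{4672006}{14955}$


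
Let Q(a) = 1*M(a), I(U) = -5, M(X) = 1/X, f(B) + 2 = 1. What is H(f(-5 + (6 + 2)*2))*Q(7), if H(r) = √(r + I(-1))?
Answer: I*√6/7 ≈ 0.34993*I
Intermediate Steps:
f(B) = -1 (f(B) = -2 + 1 = -1)
Q(a) = 1/a
H(r) = √(-5 + r) (H(r) = √(r - 5) = √(-5 + r))
H(f(-5 + (6 + 2)*2))*Q(7) = √(-5 - 1)/7 = √(-6)*(⅐) = (I*√6)*(⅐) = I*√6/7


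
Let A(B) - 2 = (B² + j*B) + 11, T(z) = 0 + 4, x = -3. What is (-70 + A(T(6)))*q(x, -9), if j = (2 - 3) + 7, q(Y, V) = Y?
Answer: 51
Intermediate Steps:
T(z) = 4
j = 6 (j = -1 + 7 = 6)
A(B) = 13 + B² + 6*B (A(B) = 2 + ((B² + 6*B) + 11) = 2 + (11 + B² + 6*B) = 13 + B² + 6*B)
(-70 + A(T(6)))*q(x, -9) = (-70 + (13 + 4² + 6*4))*(-3) = (-70 + (13 + 16 + 24))*(-3) = (-70 + 53)*(-3) = -17*(-3) = 51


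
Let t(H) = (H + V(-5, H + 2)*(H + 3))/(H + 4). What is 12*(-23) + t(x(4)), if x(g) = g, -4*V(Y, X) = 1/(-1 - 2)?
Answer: -26441/96 ≈ -275.43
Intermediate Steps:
V(Y, X) = 1/12 (V(Y, X) = -1/(4*(-1 - 2)) = -¼/(-3) = -¼*(-⅓) = 1/12)
t(H) = (¼ + 13*H/12)/(4 + H) (t(H) = (H + (H + 3)/12)/(H + 4) = (H + (3 + H)/12)/(4 + H) = (H + (¼ + H/12))/(4 + H) = (¼ + 13*H/12)/(4 + H))
12*(-23) + t(x(4)) = 12*(-23) + (3 + 13*4)/(12*(4 + 4)) = -276 + (1/12)*(3 + 52)/8 = -276 + (1/12)*(⅛)*55 = -276 + 55/96 = -26441/96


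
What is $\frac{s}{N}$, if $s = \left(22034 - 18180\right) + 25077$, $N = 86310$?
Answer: $\frac{4133}{12330} \approx 0.3352$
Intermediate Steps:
$s = 28931$ ($s = 3854 + 25077 = 28931$)
$\frac{s}{N} = \frac{28931}{86310} = 28931 \cdot \frac{1}{86310} = \frac{4133}{12330}$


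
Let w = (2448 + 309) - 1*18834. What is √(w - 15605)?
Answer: I*√31682 ≈ 177.99*I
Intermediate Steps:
w = -16077 (w = 2757 - 18834 = -16077)
√(w - 15605) = √(-16077 - 15605) = √(-31682) = I*√31682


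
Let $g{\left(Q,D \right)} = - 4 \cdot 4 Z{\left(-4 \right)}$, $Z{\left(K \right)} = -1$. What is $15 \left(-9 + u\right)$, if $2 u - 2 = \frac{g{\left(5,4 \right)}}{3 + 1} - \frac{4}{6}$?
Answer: $-95$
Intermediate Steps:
$g{\left(Q,D \right)} = 16$ ($g{\left(Q,D \right)} = - 4 \cdot 4 \left(-1\right) = \left(-4\right) \left(-4\right) = 16$)
$u = \frac{8}{3}$ ($u = 1 + \frac{\frac{16}{3 + 1} - \frac{4}{6}}{2} = 1 + \frac{\frac{16}{4} - \frac{2}{3}}{2} = 1 + \frac{16 \cdot \frac{1}{4} - \frac{2}{3}}{2} = 1 + \frac{4 - \frac{2}{3}}{2} = 1 + \frac{1}{2} \cdot \frac{10}{3} = 1 + \frac{5}{3} = \frac{8}{3} \approx 2.6667$)
$15 \left(-9 + u\right) = 15 \left(-9 + \frac{8}{3}\right) = 15 \left(- \frac{19}{3}\right) = -95$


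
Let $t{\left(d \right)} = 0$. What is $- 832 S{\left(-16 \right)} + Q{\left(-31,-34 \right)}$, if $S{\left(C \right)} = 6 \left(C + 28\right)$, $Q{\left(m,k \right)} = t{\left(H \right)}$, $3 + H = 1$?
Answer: $-59904$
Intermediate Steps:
$H = -2$ ($H = -3 + 1 = -2$)
$Q{\left(m,k \right)} = 0$
$S{\left(C \right)} = 168 + 6 C$ ($S{\left(C \right)} = 6 \left(28 + C\right) = 168 + 6 C$)
$- 832 S{\left(-16 \right)} + Q{\left(-31,-34 \right)} = - 832 \left(168 + 6 \left(-16\right)\right) + 0 = - 832 \left(168 - 96\right) + 0 = \left(-832\right) 72 + 0 = -59904 + 0 = -59904$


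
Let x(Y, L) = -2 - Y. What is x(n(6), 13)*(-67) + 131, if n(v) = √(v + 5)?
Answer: 265 + 67*√11 ≈ 487.21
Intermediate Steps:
n(v) = √(5 + v)
x(n(6), 13)*(-67) + 131 = (-2 - √(5 + 6))*(-67) + 131 = (-2 - √11)*(-67) + 131 = (134 + 67*√11) + 131 = 265 + 67*√11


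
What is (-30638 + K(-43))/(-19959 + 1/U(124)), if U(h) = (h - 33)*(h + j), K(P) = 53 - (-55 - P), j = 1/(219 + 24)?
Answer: 27944771673/18243211178 ≈ 1.5318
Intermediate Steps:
j = 1/243 ≈ 0.0041152
K(P) = 108 + P (K(P) = 53 + (55 + P) = 108 + P)
U(h) = (-33 + h)*(1/243 + h) (U(h) = (h - 33)*(h + 1/243) = (-33 + h)*(1/243 + h))
(-30638 + K(-43))/(-19959 + 1/U(124)) = (-30638 + (108 - 43))/(-19959 + 1/(-11/81 + 124² - 8018/243*124)) = (-30638 + 65)/(-19959 + 1/(-11/81 + 15376 - 994232/243)) = -30573/(-19959 + 1/(2742103/243)) = -30573/(-19959 + 243/2742103) = -30573/(-54729633534/2742103) = -30573*(-2742103/54729633534) = 27944771673/18243211178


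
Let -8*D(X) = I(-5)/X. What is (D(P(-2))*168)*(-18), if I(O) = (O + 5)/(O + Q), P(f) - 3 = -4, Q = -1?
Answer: 0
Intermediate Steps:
P(f) = -1 (P(f) = 3 - 4 = -1)
I(O) = (5 + O)/(-1 + O) (I(O) = (O + 5)/(O - 1) = (5 + O)/(-1 + O))
D(X) = 0 (D(X) = -(5 - 5)/(-1 - 5)/(8*X) = -0/(-6)/(8*X) = -(-⅙*0)/(8*X) = -0/X = -⅛*0 = 0)
(D(P(-2))*168)*(-18) = (0*168)*(-18) = 0*(-18) = 0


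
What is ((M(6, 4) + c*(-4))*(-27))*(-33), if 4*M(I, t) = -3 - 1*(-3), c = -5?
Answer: 17820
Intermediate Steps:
M(I, t) = 0 (M(I, t) = (-3 - 1*(-3))/4 = (-3 + 3)/4 = (1/4)*0 = 0)
((M(6, 4) + c*(-4))*(-27))*(-33) = ((0 - 5*(-4))*(-27))*(-33) = ((0 + 20)*(-27))*(-33) = (20*(-27))*(-33) = -540*(-33) = 17820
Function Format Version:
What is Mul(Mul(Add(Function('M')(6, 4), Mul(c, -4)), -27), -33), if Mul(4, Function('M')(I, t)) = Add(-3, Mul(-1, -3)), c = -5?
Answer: 17820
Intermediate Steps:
Function('M')(I, t) = 0 (Function('M')(I, t) = Mul(Rational(1, 4), Add(-3, Mul(-1, -3))) = Mul(Rational(1, 4), Add(-3, 3)) = Mul(Rational(1, 4), 0) = 0)
Mul(Mul(Add(Function('M')(6, 4), Mul(c, -4)), -27), -33) = Mul(Mul(Add(0, Mul(-5, -4)), -27), -33) = Mul(Mul(Add(0, 20), -27), -33) = Mul(Mul(20, -27), -33) = Mul(-540, -33) = 17820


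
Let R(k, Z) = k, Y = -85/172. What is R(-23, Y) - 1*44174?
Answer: -44197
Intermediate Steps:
Y = -85/172 (Y = -85*1/172 = -85/172 ≈ -0.49419)
R(-23, Y) - 1*44174 = -23 - 1*44174 = -23 - 44174 = -44197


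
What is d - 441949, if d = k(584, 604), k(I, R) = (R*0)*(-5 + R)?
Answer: -441949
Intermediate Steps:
k(I, R) = 0 (k(I, R) = 0*(-5 + R) = 0)
d = 0
d - 441949 = 0 - 441949 = -441949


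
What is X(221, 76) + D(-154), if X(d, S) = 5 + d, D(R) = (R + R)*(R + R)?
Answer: 95090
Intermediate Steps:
D(R) = 4*R² (D(R) = (2*R)*(2*R) = 4*R²)
X(221, 76) + D(-154) = (5 + 221) + 4*(-154)² = 226 + 4*23716 = 226 + 94864 = 95090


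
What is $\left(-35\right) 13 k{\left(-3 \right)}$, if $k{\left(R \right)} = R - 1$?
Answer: $1820$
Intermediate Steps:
$k{\left(R \right)} = -1 + R$
$\left(-35\right) 13 k{\left(-3 \right)} = \left(-35\right) 13 \left(-1 - 3\right) = \left(-455\right) \left(-4\right) = 1820$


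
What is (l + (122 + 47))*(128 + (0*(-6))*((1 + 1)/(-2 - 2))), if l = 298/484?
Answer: 2627008/121 ≈ 21711.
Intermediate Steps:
l = 149/242 (l = 298*(1/484) = 149/242 ≈ 0.61570)
(l + (122 + 47))*(128 + (0*(-6))*((1 + 1)/(-2 - 2))) = (149/242 + (122 + 47))*(128 + (0*(-6))*((1 + 1)/(-2 - 2))) = (149/242 + 169)*(128 + 0*(2/(-4))) = 41047*(128 + 0*(2*(-¼)))/242 = 41047*(128 + 0*(-½))/242 = 41047*(128 + 0)/242 = (41047/242)*128 = 2627008/121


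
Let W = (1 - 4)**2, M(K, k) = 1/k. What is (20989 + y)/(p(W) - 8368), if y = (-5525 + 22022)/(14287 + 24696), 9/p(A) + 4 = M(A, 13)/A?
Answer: -382113729428/152380999547 ≈ -2.5076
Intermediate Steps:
W = 9 (W = (-3)**2 = 9)
p(A) = 9/(-4 + 1/(13*A))
y = 16497/38983 ≈ 0.42318
(20989 + y)/(p(W) - 8368) = (20989 + 16497/38983)/(-117*9/(-1 + 52*9) - 8368) = 818230684/(38983*(-117*9/(-1 + 468) - 8368)) = 818230684/(38983*(-117*9/467 - 8368)) = 818230684/(38983*(-117*9*1/467 - 8368)) = 818230684/(38983*(-1053/467 - 8368)) = 818230684/(38983*(-3908909/467)) = (818230684/38983)*(-467/3908909) = -382113729428/152380999547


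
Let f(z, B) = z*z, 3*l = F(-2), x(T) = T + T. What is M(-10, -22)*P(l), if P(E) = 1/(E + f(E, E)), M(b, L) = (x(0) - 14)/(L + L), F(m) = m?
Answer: -63/44 ≈ -1.4318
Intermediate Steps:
x(T) = 2*T
l = -2/3 (l = (1/3)*(-2) = -2/3 ≈ -0.66667)
f(z, B) = z**2
M(b, L) = -7/L (M(b, L) = (2*0 - 14)/(L + L) = (0 - 14)/((2*L)) = -7/L)
P(E) = 1/(E + E**2)
M(-10, -22)*P(l) = (-7/(-22))*(1/((-2/3)*(1 - 2/3))) = (-7*(-1/22))*(-3/(2*1/3)) = 7*(-3/2*3)/22 = (7/22)*(-9/2) = -63/44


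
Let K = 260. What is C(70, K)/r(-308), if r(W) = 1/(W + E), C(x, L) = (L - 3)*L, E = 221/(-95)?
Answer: -393984084/19 ≈ -2.0736e+7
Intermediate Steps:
E = -221/95 (E = 221*(-1/95) = -221/95 ≈ -2.3263)
C(x, L) = L*(-3 + L) (C(x, L) = (-3 + L)*L = L*(-3 + L))
r(W) = 1/(-221/95 + W) (r(W) = 1/(W - 221/95) = 1/(-221/95 + W))
C(70, K)/r(-308) = (260*(-3 + 260))/((95/(-221 + 95*(-308)))) = (260*257)/((95/(-221 - 29260))) = 66820/((95/(-29481))) = 66820/((95*(-1/29481))) = 66820/(-95/29481) = 66820*(-29481/95) = -393984084/19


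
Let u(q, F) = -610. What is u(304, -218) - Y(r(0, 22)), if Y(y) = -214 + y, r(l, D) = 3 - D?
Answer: -377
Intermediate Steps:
u(304, -218) - Y(r(0, 22)) = -610 - (-214 + (3 - 1*22)) = -610 - (-214 + (3 - 22)) = -610 - (-214 - 19) = -610 - 1*(-233) = -610 + 233 = -377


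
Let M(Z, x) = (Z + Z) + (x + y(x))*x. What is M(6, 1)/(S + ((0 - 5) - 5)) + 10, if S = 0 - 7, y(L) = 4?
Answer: 9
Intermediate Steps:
M(Z, x) = 2*Z + x*(4 + x) (M(Z, x) = (Z + Z) + (x + 4)*x = 2*Z + (4 + x)*x = 2*Z + x*(4 + x))
S = -7
M(6, 1)/(S + ((0 - 5) - 5)) + 10 = (1² + 2*6 + 4*1)/(-7 + ((0 - 5) - 5)) + 10 = (1 + 12 + 4)/(-7 + (-5 - 5)) + 10 = 17/(-7 - 10) + 10 = 17/(-17) + 10 = -1/17*17 + 10 = -1 + 10 = 9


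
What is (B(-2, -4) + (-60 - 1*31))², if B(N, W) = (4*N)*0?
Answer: 8281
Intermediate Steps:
B(N, W) = 0
(B(-2, -4) + (-60 - 1*31))² = (0 + (-60 - 1*31))² = (0 + (-60 - 31))² = (0 - 91)² = (-91)² = 8281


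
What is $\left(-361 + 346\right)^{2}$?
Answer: $225$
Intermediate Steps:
$\left(-361 + 346\right)^{2} = \left(-15\right)^{2} = 225$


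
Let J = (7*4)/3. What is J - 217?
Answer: -623/3 ≈ -207.67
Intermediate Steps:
J = 28/3 (J = 28*(⅓) = 28/3 ≈ 9.3333)
J - 217 = 28/3 - 217 = -623/3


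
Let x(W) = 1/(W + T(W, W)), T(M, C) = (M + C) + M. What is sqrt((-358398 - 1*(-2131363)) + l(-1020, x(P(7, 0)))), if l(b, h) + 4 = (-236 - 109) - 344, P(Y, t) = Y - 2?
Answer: 4*sqrt(110767) ≈ 1331.3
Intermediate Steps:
T(M, C) = C + 2*M (T(M, C) = (C + M) + M = C + 2*M)
P(Y, t) = -2 + Y
x(W) = 1/(4*W) (x(W) = 1/(W + (W + 2*W)) = 1/(W + 3*W) = 1/(4*W))
l(b, h) = -693 (l(b, h) = -4 + ((-236 - 109) - 344) = -4 + (-345 - 344) = -4 - 689 = -693)
sqrt((-358398 - 1*(-2131363)) + l(-1020, x(P(7, 0)))) = sqrt((-358398 - 1*(-2131363)) - 693) = sqrt((-358398 + 2131363) - 693) = sqrt(1772965 - 693) = sqrt(1772272) = 4*sqrt(110767)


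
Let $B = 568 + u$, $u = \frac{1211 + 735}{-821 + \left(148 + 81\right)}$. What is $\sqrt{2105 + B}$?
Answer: $\frac{\sqrt{58477390}}{148} \approx 51.669$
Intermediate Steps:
$u = - \frac{973}{296}$ ($u = \frac{1946}{-821 + 229} = \frac{1946}{-592} = 1946 \left(- \frac{1}{592}\right) = - \frac{973}{296} \approx -3.2872$)
$B = \frac{167155}{296}$ ($B = 568 - \frac{973}{296} = \frac{167155}{296} \approx 564.71$)
$\sqrt{2105 + B} = \sqrt{2105 + \frac{167155}{296}} = \sqrt{\frac{790235}{296}} = \frac{\sqrt{58477390}}{148}$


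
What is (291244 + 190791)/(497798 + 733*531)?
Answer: 482035/887021 ≈ 0.54343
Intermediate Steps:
(291244 + 190791)/(497798 + 733*531) = 482035/(497798 + 389223) = 482035/887021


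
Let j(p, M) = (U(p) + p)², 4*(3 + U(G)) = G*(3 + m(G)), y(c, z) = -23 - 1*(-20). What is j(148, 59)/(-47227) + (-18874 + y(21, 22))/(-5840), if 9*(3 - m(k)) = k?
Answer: 44635765039/22340260080 ≈ 1.9980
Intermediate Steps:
y(c, z) = -3 (y(c, z) = -23 + 20 = -3)
m(k) = 3 - k/9
U(G) = -3 + G*(6 - G/9)/4 (U(G) = -3 + (G*(3 + (3 - G/9)))/4 = -3 + (G*(6 - G/9))/4 = -3 + G*(6 - G/9)/4)
j(p, M) = (-3 - p²/36 + 5*p/2)² (j(p, M) = ((-3 - p²/36 + 3*p/2) + p)² = (-3 - p²/36 + 5*p/2)²)
j(148, 59)/(-47227) + (-18874 + y(21, 22))/(-5840) = ((108 + 148² - 90*148)²/1296)/(-47227) + (-18874 - 3)/(-5840) = ((108 + 21904 - 13320)²/1296)*(-1/47227) - 18877*(-1/5840) = ((1/1296)*8692²)*(-1/47227) + 18877/5840 = ((1/1296)*75550864)*(-1/47227) + 18877/5840 = (4721929/81)*(-1/47227) + 18877/5840 = -4721929/3825387 + 18877/5840 = 44635765039/22340260080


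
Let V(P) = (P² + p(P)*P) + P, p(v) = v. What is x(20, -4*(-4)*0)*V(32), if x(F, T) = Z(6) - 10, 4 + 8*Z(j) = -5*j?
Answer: -29640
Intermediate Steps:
Z(j) = -½ - 5*j/8 (Z(j) = -½ + (-5*j)/8 = -½ - 5*j/8)
x(F, T) = -57/4 (x(F, T) = (-½ - 5/8*6) - 10 = (-½ - 15/4) - 10 = -17/4 - 10 = -57/4)
V(P) = P + 2*P² (V(P) = (P² + P*P) + P = (P² + P²) + P = 2*P² + P = P + 2*P²)
x(20, -4*(-4)*0)*V(32) = -456*(1 + 2*32) = -456*(1 + 64) = -456*65 = -57/4*2080 = -29640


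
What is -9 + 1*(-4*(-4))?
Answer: 7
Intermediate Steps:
-9 + 1*(-4*(-4)) = -9 + 1*16 = -9 + 16 = 7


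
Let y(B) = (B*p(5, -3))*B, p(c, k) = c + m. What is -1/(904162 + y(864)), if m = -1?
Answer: -1/3890146 ≈ -2.5706e-7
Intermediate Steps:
p(c, k) = -1 + c (p(c, k) = c - 1 = -1 + c)
y(B) = 4*B**2 (y(B) = (B*(-1 + 5))*B = (B*4)*B = (4*B)*B = 4*B**2)
-1/(904162 + y(864)) = -1/(904162 + 4*864**2) = -1/(904162 + 4*746496) = -1/(904162 + 2985984) = -1/3890146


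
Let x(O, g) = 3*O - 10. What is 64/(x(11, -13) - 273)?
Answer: -32/125 ≈ -0.25600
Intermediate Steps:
x(O, g) = -10 + 3*O
64/(x(11, -13) - 273) = 64/((-10 + 3*11) - 273) = 64/((-10 + 33) - 273) = 64/(23 - 273) = 64/(-250) = -1/250*64 = -32/125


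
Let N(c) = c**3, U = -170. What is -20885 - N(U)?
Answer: 4892115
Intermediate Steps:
-20885 - N(U) = -20885 - 1*(-170)**3 = -20885 - 1*(-4913000) = -20885 + 4913000 = 4892115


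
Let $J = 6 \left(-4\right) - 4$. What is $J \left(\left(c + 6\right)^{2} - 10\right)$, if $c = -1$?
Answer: $-420$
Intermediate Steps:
$J = -28$ ($J = -24 - 4 = -28$)
$J \left(\left(c + 6\right)^{2} - 10\right) = - 28 \left(\left(-1 + 6\right)^{2} - 10\right) = - 28 \left(5^{2} - 10\right) = - 28 \left(25 - 10\right) = \left(-28\right) 15 = -420$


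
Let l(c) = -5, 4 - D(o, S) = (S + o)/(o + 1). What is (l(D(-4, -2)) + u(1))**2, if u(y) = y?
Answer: 16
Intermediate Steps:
D(o, S) = 4 - (S + o)/(1 + o) (D(o, S) = 4 - (S + o)/(o + 1) = 4 - (S + o)/(1 + o))
(l(D(-4, -2)) + u(1))**2 = (-5 + 1)**2 = (-4)**2 = 16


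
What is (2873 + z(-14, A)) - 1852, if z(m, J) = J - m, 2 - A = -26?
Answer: 1063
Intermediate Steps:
A = 28 (A = 2 - 1*(-26) = 2 + 26 = 28)
(2873 + z(-14, A)) - 1852 = (2873 + (28 - 1*(-14))) - 1852 = (2873 + (28 + 14)) - 1852 = (2873 + 42) - 1852 = 2915 - 1852 = 1063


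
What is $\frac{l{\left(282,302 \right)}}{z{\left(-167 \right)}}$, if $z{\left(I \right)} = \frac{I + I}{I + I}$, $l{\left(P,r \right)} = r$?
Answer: $302$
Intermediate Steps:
$z{\left(I \right)} = 1$ ($z{\left(I \right)} = \frac{2 I}{2 I} = 2 I \frac{1}{2 I} = 1$)
$\frac{l{\left(282,302 \right)}}{z{\left(-167 \right)}} = \frac{302}{1} = 302 \cdot 1 = 302$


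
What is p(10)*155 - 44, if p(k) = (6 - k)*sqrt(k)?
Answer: -44 - 620*sqrt(10) ≈ -2004.6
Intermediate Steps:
p(k) = sqrt(k)*(6 - k)
p(10)*155 - 44 = (sqrt(10)*(6 - 1*10))*155 - 44 = (sqrt(10)*(6 - 10))*155 - 44 = (sqrt(10)*(-4))*155 - 44 = -4*sqrt(10)*155 - 44 = -620*sqrt(10) - 44 = -44 - 620*sqrt(10)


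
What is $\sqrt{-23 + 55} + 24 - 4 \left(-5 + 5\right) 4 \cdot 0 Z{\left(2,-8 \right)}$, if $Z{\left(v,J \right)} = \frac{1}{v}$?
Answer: $4 \sqrt{2} \approx 5.6569$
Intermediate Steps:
$\sqrt{-23 + 55} + 24 - 4 \left(-5 + 5\right) 4 \cdot 0 Z{\left(2,-8 \right)} = \sqrt{-23 + 55} + \frac{24 - 4 \left(-5 + 5\right) 4 \cdot 0}{2} = \sqrt{32} + 24 \left(-4\right) 0 \cdot 4 \cdot 0 \cdot \frac{1}{2} = 4 \sqrt{2} + 24 \cdot 0 \cdot 4 \cdot 0 \cdot \frac{1}{2} = 4 \sqrt{2} + 24 \cdot 0 \cdot 0 \cdot \frac{1}{2} = 4 \sqrt{2} + 24 \cdot 0 \cdot \frac{1}{2} = 4 \sqrt{2} + 0 \cdot \frac{1}{2} = 4 \sqrt{2} + 0 = 4 \sqrt{2}$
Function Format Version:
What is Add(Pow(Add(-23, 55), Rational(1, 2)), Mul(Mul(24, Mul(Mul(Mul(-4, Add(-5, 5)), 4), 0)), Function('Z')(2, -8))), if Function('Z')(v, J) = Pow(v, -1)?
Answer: Mul(4, Pow(2, Rational(1, 2))) ≈ 5.6569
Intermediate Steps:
Add(Pow(Add(-23, 55), Rational(1, 2)), Mul(Mul(24, Mul(Mul(Mul(-4, Add(-5, 5)), 4), 0)), Function('Z')(2, -8))) = Add(Pow(Add(-23, 55), Rational(1, 2)), Mul(Mul(24, Mul(Mul(Mul(-4, Add(-5, 5)), 4), 0)), Pow(2, -1))) = Add(Pow(32, Rational(1, 2)), Mul(Mul(24, Mul(Mul(Mul(-4, 0), 4), 0)), Rational(1, 2))) = Add(Mul(4, Pow(2, Rational(1, 2))), Mul(Mul(24, Mul(Mul(0, 4), 0)), Rational(1, 2))) = Add(Mul(4, Pow(2, Rational(1, 2))), Mul(Mul(24, Mul(0, 0)), Rational(1, 2))) = Add(Mul(4, Pow(2, Rational(1, 2))), Mul(Mul(24, 0), Rational(1, 2))) = Add(Mul(4, Pow(2, Rational(1, 2))), Mul(0, Rational(1, 2))) = Add(Mul(4, Pow(2, Rational(1, 2))), 0) = Mul(4, Pow(2, Rational(1, 2)))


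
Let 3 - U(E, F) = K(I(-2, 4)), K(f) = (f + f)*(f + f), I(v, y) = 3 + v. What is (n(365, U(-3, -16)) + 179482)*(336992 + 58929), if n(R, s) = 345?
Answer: 71197285667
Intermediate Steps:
K(f) = 4*f² (K(f) = (2*f)*(2*f) = 4*f²)
U(E, F) = -1 (U(E, F) = 3 - 4*(3 - 2)² = 3 - 4*1² = 3 - 4 = -1)
(n(365, U(-3, -16)) + 179482)*(336992 + 58929) = (345 + 179482)*(336992 + 58929) = 179827*395921 = 71197285667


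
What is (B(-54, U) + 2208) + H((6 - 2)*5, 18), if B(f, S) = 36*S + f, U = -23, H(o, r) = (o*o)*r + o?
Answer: 8546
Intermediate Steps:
H(o, r) = o + r*o² (H(o, r) = o²*r + o = r*o² + o = o + r*o²)
B(f, S) = f + 36*S
(B(-54, U) + 2208) + H((6 - 2)*5, 18) = ((-54 + 36*(-23)) + 2208) + ((6 - 2)*5)*(1 + ((6 - 2)*5)*18) = ((-54 - 828) + 2208) + (4*5)*(1 + (4*5)*18) = (-882 + 2208) + 20*(1 + 20*18) = 1326 + 20*(1 + 360) = 1326 + 20*361 = 1326 + 7220 = 8546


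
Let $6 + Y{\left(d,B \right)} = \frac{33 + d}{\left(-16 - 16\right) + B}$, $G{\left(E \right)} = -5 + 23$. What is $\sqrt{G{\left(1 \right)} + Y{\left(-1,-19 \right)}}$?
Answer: $\frac{2 \sqrt{7395}}{51} \approx 3.3723$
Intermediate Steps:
$G{\left(E \right)} = 18$
$Y{\left(d,B \right)} = -6 + \frac{33 + d}{-32 + B}$ ($Y{\left(d,B \right)} = -6 + \frac{33 + d}{\left(-16 - 16\right) + B} = -6 + \frac{33 + d}{-32 + B}$)
$\sqrt{G{\left(1 \right)} + Y{\left(-1,-19 \right)}} = \sqrt{18 + \frac{225 - 1 - -114}{-32 - 19}} = \sqrt{18 + \frac{225 - 1 + 114}{-51}} = \sqrt{18 - \frac{338}{51}} = \sqrt{\frac{580}{51}} = \frac{2 \sqrt{7395}}{51}$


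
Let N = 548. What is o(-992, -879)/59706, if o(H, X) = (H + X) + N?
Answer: -147/6634 ≈ -0.022159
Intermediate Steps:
o(H, X) = 548 + H + X (o(H, X) = (H + X) + 548 = 548 + H + X)
o(-992, -879)/59706 = (548 - 992 - 879)/59706 = -1323*1/59706 = -147/6634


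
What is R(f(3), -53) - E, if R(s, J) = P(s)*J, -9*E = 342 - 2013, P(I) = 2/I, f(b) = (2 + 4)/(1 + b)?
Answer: -769/3 ≈ -256.33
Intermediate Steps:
f(b) = 6/(1 + b)
E = 557/3 (E = -(342 - 2013)/9 = -⅑*(-1671) = 557/3 ≈ 185.67)
R(s, J) = 2*J/s (R(s, J) = (2/s)*J = 2*J/s)
R(f(3), -53) - E = 2*(-53)/(6/(1 + 3)) - 1*557/3 = 2*(-53)/(6/4) - 557/3 = 2*(-53)/(6*(¼)) - 557/3 = 2*(-53)/(3/2) - 557/3 = 2*(-53)*(⅔) - 557/3 = -212/3 - 557/3 = -769/3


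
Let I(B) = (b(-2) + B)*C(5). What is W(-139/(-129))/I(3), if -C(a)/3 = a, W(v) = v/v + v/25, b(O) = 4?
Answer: -3364/338625 ≈ -0.0099343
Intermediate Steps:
W(v) = 1 + v/25 (W(v) = 1 + v*(1/25) = 1 + v/25)
C(a) = -3*a
I(B) = -60 - 15*B (I(B) = (4 + B)*(-3*5) = (4 + B)*(-15) = -60 - 15*B)
W(-139/(-129))/I(3) = (1 + (-139/(-129))/25)/(-60 - 15*3) = (1 + (-139*(-1/129))/25)/(-60 - 45) = (1 + (1/25)*(139/129))/(-105) = (1 + 139/3225)*(-1/105) = (3364/3225)*(-1/105) = -3364/338625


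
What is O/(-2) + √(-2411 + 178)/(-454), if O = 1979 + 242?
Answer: -2221/2 - I*√2233/454 ≈ -1110.5 - 0.10409*I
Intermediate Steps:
O = 2221
O/(-2) + √(-2411 + 178)/(-454) = 2221/(-2) + √(-2411 + 178)/(-454) = 2221*(-½) + √(-2233)*(-1/454) = -2221/2 + (I*√2233)*(-1/454) = -2221/2 - I*√2233/454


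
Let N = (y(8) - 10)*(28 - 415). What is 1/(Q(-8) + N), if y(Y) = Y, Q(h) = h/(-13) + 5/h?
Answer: 104/80495 ≈ 0.0012920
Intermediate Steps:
Q(h) = 5/h - h/13 (Q(h) = h*(-1/13) + 5/h = -h/13 + 5/h = 5/h - h/13)
N = 774 (N = (8 - 10)*(28 - 415) = -2*(-387) = 774)
1/(Q(-8) + N) = 1/((5/(-8) - 1/13*(-8)) + 774) = 1/((5*(-⅛) + 8/13) + 774) = 1/((-5/8 + 8/13) + 774) = 1/(-1/104 + 774) = 1/(80495/104) = 104/80495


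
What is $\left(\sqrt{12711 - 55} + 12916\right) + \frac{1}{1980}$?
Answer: $\frac{25573681}{1980} + 4 \sqrt{791} \approx 13029.0$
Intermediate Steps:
$\left(\sqrt{12711 - 55} + 12916\right) + \frac{1}{1980} = \left(\sqrt{12656} + 12916\right) + \frac{1}{1980} = \left(4 \sqrt{791} + 12916\right) + \frac{1}{1980} = \left(12916 + 4 \sqrt{791}\right) + \frac{1}{1980} = \frac{25573681}{1980} + 4 \sqrt{791}$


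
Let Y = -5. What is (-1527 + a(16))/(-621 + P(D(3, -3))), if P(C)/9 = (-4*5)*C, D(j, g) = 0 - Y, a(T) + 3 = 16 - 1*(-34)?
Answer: 1480/1521 ≈ 0.97304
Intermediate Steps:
a(T) = 47 (a(T) = -3 + (16 - 1*(-34)) = -3 + (16 + 34) = -3 + 50 = 47)
D(j, g) = 5 (D(j, g) = 0 - 1*(-5) = 0 + 5 = 5)
P(C) = -180*C (P(C) = 9*((-4*5)*C) = 9*(-20*C) = -180*C)
(-1527 + a(16))/(-621 + P(D(3, -3))) = (-1527 + 47)/(-621 - 180*5) = -1480/(-621 - 900) = -1480/(-1521) = -1480*(-1/1521) = 1480/1521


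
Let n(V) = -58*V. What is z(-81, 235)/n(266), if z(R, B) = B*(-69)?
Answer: 16215/15428 ≈ 1.0510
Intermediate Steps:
z(R, B) = -69*B
z(-81, 235)/n(266) = (-69*235)/((-58*266)) = -16215/(-15428) = -16215*(-1/15428) = 16215/15428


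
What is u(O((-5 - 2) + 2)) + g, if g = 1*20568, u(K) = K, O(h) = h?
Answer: 20563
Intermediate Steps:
g = 20568
u(O((-5 - 2) + 2)) + g = ((-5 - 2) + 2) + 20568 = (-7 + 2) + 20568 = -5 + 20568 = 20563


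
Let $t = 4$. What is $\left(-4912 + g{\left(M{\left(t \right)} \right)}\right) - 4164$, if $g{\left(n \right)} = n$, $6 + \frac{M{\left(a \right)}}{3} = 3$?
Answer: $-9085$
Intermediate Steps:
$M{\left(a \right)} = -9$ ($M{\left(a \right)} = -18 + 3 \cdot 3 = -18 + 9 = -9$)
$\left(-4912 + g{\left(M{\left(t \right)} \right)}\right) - 4164 = \left(-4912 - 9\right) - 4164 = -4921 - 4164 = -9085$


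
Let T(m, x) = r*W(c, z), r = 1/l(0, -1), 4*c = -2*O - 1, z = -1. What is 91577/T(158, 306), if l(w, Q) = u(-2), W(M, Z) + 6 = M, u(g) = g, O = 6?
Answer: 732616/37 ≈ 19800.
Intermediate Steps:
c = -13/4 (c = (-2*6 - 1)/4 = (-12 - 1)/4 = (1/4)*(-13) = -13/4 ≈ -3.2500)
W(M, Z) = -6 + M
l(w, Q) = -2
r = -1/2 (r = 1/(-2) = -1/2 ≈ -0.50000)
T(m, x) = 37/8 (T(m, x) = -(-6 - 13/4)/2 = -1/2*(-37/4) = 37/8)
91577/T(158, 306) = 91577/(37/8) = 91577*(8/37) = 732616/37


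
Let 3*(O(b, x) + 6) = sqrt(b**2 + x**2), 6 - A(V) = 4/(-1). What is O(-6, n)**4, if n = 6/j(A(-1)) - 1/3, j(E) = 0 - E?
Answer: 9011904016/4100625 - 1299136*sqrt(2074)/30375 ≈ 249.90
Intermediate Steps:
A(V) = 10 (A(V) = 6 - 4/(-1) = 6 - 4*(-1) = 6 - 1*(-4) = 6 + 4 = 10)
j(E) = -E
n = -14/15 (n = 6/((-1*10)) - 1/3 = 6/(-10) - 1*1/3 = 6*(-1/10) - 1/3 = -3/5 - 1/3 = -14/15 ≈ -0.93333)
O(b, x) = -6 + sqrt(b**2 + x**2)/3
O(-6, n)**4 = (-6 + sqrt((-6)**2 + (-14/15)**2)/3)**4 = (-6 + sqrt(36 + 196/225)/3)**4 = (-6 + sqrt(8296/225)/3)**4 = (-6 + (2*sqrt(2074)/15)/3)**4 = (-6 + 2*sqrt(2074)/45)**4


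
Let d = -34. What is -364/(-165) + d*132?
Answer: -740156/165 ≈ -4485.8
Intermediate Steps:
-364/(-165) + d*132 = -364/(-165) - 34*132 = -364*(-1/165) - 4488 = 364/165 - 4488 = -740156/165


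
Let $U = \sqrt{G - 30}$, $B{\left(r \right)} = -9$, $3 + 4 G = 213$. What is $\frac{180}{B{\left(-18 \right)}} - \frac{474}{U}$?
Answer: $-20 - \frac{158 \sqrt{10}}{5} \approx -119.93$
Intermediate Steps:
$G = \frac{105}{2}$ ($G = - \frac{3}{4} + \frac{1}{4} \cdot 213 = - \frac{3}{4} + \frac{213}{4} = \frac{105}{2} \approx 52.5$)
$U = \frac{3 \sqrt{10}}{2}$ ($U = \sqrt{\frac{105}{2} - 30} = \sqrt{\frac{45}{2}} = \frac{3 \sqrt{10}}{2} \approx 4.7434$)
$\frac{180}{B{\left(-18 \right)}} - \frac{474}{U} = \frac{180}{-9} - \frac{474}{\frac{3}{2} \sqrt{10}} = 180 \left(- \frac{1}{9}\right) - 474 \frac{\sqrt{10}}{15} = -20 - \frac{158 \sqrt{10}}{5}$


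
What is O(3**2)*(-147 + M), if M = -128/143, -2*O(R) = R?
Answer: 190341/286 ≈ 665.53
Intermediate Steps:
O(R) = -R/2
M = -128/143 (M = -128*1/143 = -128/143 ≈ -0.89511)
O(3**2)*(-147 + M) = (-1/2*3**2)*(-147 - 128/143) = -1/2*9*(-21149/143) = -9/2*(-21149/143) = 190341/286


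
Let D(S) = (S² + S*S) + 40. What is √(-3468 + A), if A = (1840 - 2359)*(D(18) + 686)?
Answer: I*√716574 ≈ 846.51*I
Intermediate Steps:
D(S) = 40 + 2*S² (D(S) = (S² + S²) + 40 = 2*S² + 40 = 40 + 2*S²)
A = -713106 (A = (1840 - 2359)*((40 + 2*18²) + 686) = -519*((40 + 2*324) + 686) = -519*((40 + 648) + 686) = -519*(688 + 686) = -519*1374 = -713106)
√(-3468 + A) = √(-3468 - 713106) = √(-716574) = I*√716574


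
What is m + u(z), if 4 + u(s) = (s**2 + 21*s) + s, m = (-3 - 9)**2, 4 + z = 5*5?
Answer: 1043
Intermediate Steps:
z = 21 (z = -4 + 5*5 = -4 + 25 = 21)
m = 144 (m = (-12)**2 = 144)
u(s) = -4 + s**2 + 22*s (u(s) = -4 + ((s**2 + 21*s) + s) = -4 + (s**2 + 22*s) = -4 + s**2 + 22*s)
m + u(z) = 144 + (-4 + 21**2 + 22*21) = 144 + (-4 + 441 + 462) = 144 + 899 = 1043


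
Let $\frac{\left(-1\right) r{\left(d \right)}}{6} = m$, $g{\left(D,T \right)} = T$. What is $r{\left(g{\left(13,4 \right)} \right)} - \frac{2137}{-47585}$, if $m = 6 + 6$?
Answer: $- \frac{3423983}{47585} \approx -71.955$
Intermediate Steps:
$m = 12$
$r{\left(d \right)} = -72$ ($r{\left(d \right)} = \left(-6\right) 12 = -72$)
$r{\left(g{\left(13,4 \right)} \right)} - \frac{2137}{-47585} = -72 - \frac{2137}{-47585} = -72 - - \frac{2137}{47585} = -72 + \frac{2137}{47585} = - \frac{3423983}{47585}$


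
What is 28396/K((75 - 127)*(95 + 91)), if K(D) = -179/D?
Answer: 274646112/179 ≈ 1.5343e+6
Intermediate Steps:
28396/K((75 - 127)*(95 + 91)) = 28396/((-179*1/((75 - 127)*(95 + 91)))) = 28396/((-179/((-52*186)))) = 28396/((-179/(-9672))) = 28396/((-179*(-1/9672))) = 28396/(179/9672) = 28396*(9672/179) = 274646112/179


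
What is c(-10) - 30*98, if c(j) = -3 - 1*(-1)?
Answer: -2942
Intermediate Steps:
c(j) = -2 (c(j) = -3 + 1 = -2)
c(-10) - 30*98 = -2 - 30*98 = -2 - 2940 = -2942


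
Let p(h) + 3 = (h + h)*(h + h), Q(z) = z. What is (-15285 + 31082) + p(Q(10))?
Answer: 16194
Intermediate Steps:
p(h) = -3 + 4*h**2 (p(h) = -3 + (h + h)*(h + h) = -3 + (2*h)*(2*h) = -3 + 4*h**2)
(-15285 + 31082) + p(Q(10)) = (-15285 + 31082) + (-3 + 4*10**2) = 15797 + (-3 + 4*100) = 15797 + (-3 + 400) = 15797 + 397 = 16194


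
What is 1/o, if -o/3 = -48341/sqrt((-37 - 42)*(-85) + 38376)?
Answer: sqrt(45091)/145023 ≈ 0.0014642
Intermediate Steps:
o = 145023*sqrt(45091)/45091 (o = -(-145023)/(sqrt((-37 - 42)*(-85) + 38376)) = -(-145023)/(sqrt(-79*(-85) + 38376)) = -(-145023)/(sqrt(6715 + 38376)) = -(-145023)/(sqrt(45091)) = -(-145023)*sqrt(45091)/45091 = 145023*sqrt(45091)/45091 ≈ 682.96)
1/o = 1/(145023*sqrt(45091)/45091) = sqrt(45091)/145023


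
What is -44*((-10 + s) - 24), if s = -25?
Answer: 2596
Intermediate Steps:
-44*((-10 + s) - 24) = -44*((-10 - 25) - 24) = -44*(-35 - 24) = -44*(-59) = 2596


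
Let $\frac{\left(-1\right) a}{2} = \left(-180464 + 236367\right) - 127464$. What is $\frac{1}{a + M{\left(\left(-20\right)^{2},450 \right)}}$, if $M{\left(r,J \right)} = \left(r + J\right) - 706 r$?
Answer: $- \frac{1}{138428} \approx -7.224 \cdot 10^{-6}$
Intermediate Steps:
$M{\left(r,J \right)} = J - 705 r$ ($M{\left(r,J \right)} = \left(J + r\right) - 706 r = J - 705 r$)
$a = 143122$ ($a = - 2 \left(\left(-180464 + 236367\right) - 127464\right) = - 2 \left(55903 - 127464\right) = \left(-2\right) \left(-71561\right) = 143122$)
$\frac{1}{a + M{\left(\left(-20\right)^{2},450 \right)}} = \frac{1}{143122 + \left(450 - 705 \left(-20\right)^{2}\right)} = \frac{1}{143122 + \left(450 - 282000\right)} = \frac{1}{143122 - 281550} = \frac{1}{-138428} = - \frac{1}{138428}$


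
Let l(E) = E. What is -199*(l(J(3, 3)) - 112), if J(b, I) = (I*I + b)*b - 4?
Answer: 15920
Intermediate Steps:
J(b, I) = -4 + b*(b + I²) (J(b, I) = (I² + b)*b - 4 = (b + I²)*b - 4 = b*(b + I²) - 4 = -4 + b*(b + I²))
-199*(l(J(3, 3)) - 112) = -199*((-4 + 3² + 3*3²) - 112) = -199*((-4 + 9 + 3*9) - 112) = -199*((-4 + 9 + 27) - 112) = -199*(32 - 112) = -199*(-80) = 15920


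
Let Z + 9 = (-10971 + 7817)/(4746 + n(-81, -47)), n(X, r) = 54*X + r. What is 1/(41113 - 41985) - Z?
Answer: 5300563/283400 ≈ 18.703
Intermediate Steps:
n(X, r) = r + 54*X
Z = -6079/325 (Z = -9 + (-10971 + 7817)/(4746 + (-47 + 54*(-81))) = -9 - 3154/(4746 + (-47 - 4374)) = -9 - 3154/(4746 - 4421) = -9 - 3154/325 = -6079/325 ≈ -18.705)
1/(41113 - 41985) - Z = 1/(41113 - 41985) - 1*(-6079/325) = 1/(-872) + 6079/325 = -1/872 + 6079/325 = 5300563/283400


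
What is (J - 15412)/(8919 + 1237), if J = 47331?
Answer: 31919/10156 ≈ 3.1429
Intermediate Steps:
(J - 15412)/(8919 + 1237) = (47331 - 15412)/(8919 + 1237) = 31919/10156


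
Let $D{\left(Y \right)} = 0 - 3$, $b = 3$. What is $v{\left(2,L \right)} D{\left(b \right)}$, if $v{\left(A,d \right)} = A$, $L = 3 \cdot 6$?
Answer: $-6$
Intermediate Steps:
$L = 18$
$D{\left(Y \right)} = -3$ ($D{\left(Y \right)} = 0 - 3 = -3$)
$v{\left(2,L \right)} D{\left(b \right)} = 2 \left(-3\right) = -6$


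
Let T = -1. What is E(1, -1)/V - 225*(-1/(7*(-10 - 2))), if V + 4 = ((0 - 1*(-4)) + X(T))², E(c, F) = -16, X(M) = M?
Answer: -823/140 ≈ -5.8786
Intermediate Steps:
V = 5 (V = -4 + ((0 - 1*(-4)) - 1)² = -4 + ((0 + 4) - 1)² = -4 + (4 - 1)² = -4 + 3² = -4 + 9 = 5)
E(1, -1)/V - 225*(-1/(7*(-10 - 2))) = -16/5 - 225*(-1/(7*(-10 - 2))) = -16*⅕ - 225/((-7*(-12))) = -16/5 - 225/84 = -16/5 - 225*1/84 = -16/5 - 75/28 = -823/140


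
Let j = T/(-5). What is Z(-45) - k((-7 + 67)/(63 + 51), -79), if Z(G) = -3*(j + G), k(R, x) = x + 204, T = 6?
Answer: 68/5 ≈ 13.600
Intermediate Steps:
j = -6/5 (j = 6/(-5) = 6*(-⅕) = -6/5 ≈ -1.2000)
k(R, x) = 204 + x
Z(G) = 18/5 - 3*G (Z(G) = -3*(-6/5 + G) = 18/5 - 3*G)
Z(-45) - k((-7 + 67)/(63 + 51), -79) = (18/5 - 3*(-45)) - (204 - 79) = (18/5 + 135) - 1*125 = 693/5 - 125 = 68/5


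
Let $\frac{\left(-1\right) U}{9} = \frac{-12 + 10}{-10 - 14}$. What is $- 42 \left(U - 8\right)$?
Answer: $\frac{735}{2} \approx 367.5$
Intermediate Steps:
$U = - \frac{3}{4}$ ($U = - 9 \frac{-12 + 10}{-10 - 14} = - 9 \left(- \frac{2}{-24}\right) = - 9 \left(\left(-2\right) \left(- \frac{1}{24}\right)\right) = \left(-9\right) \frac{1}{12} = - \frac{3}{4} \approx -0.75$)
$- 42 \left(U - 8\right) = - 42 \left(- \frac{3}{4} - 8\right) = \left(-42\right) \left(- \frac{35}{4}\right) = \frac{735}{2}$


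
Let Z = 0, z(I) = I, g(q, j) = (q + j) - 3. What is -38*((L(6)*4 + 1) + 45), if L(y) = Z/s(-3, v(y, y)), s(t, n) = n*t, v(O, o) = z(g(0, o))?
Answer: -1748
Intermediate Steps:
g(q, j) = -3 + j + q (g(q, j) = (j + q) - 3 = -3 + j + q)
v(O, o) = -3 + o (v(O, o) = -3 + o + 0 = -3 + o)
L(y) = 0 (L(y) = 0/(((-3 + y)*(-3))) = 0/(9 - 3*y) = 0)
-38*((L(6)*4 + 1) + 45) = -38*((0*4 + 1) + 45) = -38*((0 + 1) + 45) = -38*(1 + 45) = -38*46 = -1748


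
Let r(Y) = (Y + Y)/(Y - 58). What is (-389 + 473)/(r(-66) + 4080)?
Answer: 868/42171 ≈ 0.020583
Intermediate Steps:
r(Y) = 2*Y/(-58 + Y) (r(Y) = (2*Y)/(-58 + Y) = 2*Y/(-58 + Y))
(-389 + 473)/(r(-66) + 4080) = (-389 + 473)/(2*(-66)/(-58 - 66) + 4080) = 84/(2*(-66)/(-124) + 4080) = 84/(2*(-66)*(-1/124) + 4080) = 84/(33/31 + 4080) = 84/(126513/31) = 84*(31/126513) = 868/42171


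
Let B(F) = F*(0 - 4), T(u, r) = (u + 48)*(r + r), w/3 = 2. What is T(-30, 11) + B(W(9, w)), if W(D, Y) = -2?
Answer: 404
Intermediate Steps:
w = 6 (w = 3*2 = 6)
T(u, r) = 2*r*(48 + u) (T(u, r) = (48 + u)*(2*r) = 2*r*(48 + u))
B(F) = -4*F (B(F) = F*(-4) = -4*F)
T(-30, 11) + B(W(9, w)) = 2*11*(48 - 30) - 4*(-2) = 2*11*18 + 8 = 396 + 8 = 404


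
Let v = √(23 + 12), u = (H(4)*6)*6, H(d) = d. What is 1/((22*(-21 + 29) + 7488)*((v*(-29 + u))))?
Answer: √35/30847600 ≈ 1.9178e-7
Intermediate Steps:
u = 144 (u = (4*6)*6 = 24*6 = 144)
v = √35 ≈ 5.9161
1/((22*(-21 + 29) + 7488)*((v*(-29 + u)))) = 1/((22*(-21 + 29) + 7488)*((√35*(-29 + 144)))) = 1/((22*8 + 7488)*((√35*115))) = 1/((176 + 7488)*((115*√35))) = (√35/4025)/7664 = √35/30847600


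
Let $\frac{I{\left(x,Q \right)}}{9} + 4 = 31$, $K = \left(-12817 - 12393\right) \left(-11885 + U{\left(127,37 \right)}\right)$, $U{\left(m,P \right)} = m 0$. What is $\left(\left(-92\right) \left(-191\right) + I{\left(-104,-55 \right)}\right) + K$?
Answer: $299638665$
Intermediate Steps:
$U{\left(m,P \right)} = 0$
$K = 299620850$ ($K = \left(-12817 - 12393\right) \left(-11885 + 0\right) = \left(-25210\right) \left(-11885\right) = 299620850$)
$I{\left(x,Q \right)} = 243$ ($I{\left(x,Q \right)} = -36 + 9 \cdot 31 = -36 + 279 = 243$)
$\left(\left(-92\right) \left(-191\right) + I{\left(-104,-55 \right)}\right) + K = \left(\left(-92\right) \left(-191\right) + 243\right) + 299620850 = \left(17572 + 243\right) + 299620850 = 17815 + 299620850 = 299638665$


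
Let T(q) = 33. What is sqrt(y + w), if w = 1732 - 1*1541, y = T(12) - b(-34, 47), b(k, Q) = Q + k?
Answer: sqrt(211) ≈ 14.526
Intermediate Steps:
y = 20 (y = 33 - (47 - 34) = 33 - 1*13 = 33 - 13 = 20)
w = 191 (w = 1732 - 1541 = 191)
sqrt(y + w) = sqrt(20 + 191) = sqrt(211)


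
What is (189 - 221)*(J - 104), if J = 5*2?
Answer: 3008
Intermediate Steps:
J = 10
(189 - 221)*(J - 104) = (189 - 221)*(10 - 104) = -32*(-94) = 3008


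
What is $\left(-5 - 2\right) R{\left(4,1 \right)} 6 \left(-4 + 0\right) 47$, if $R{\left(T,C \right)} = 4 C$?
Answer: $31584$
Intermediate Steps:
$\left(-5 - 2\right) R{\left(4,1 \right)} 6 \left(-4 + 0\right) 47 = \left(-5 - 2\right) 4 \cdot 1 \cdot 6 \left(-4 + 0\right) 47 = \left(-7\right) 4 \cdot 6 \left(-4\right) 47 = \left(-28\right) \left(-24\right) 47 = 672 \cdot 47 = 31584$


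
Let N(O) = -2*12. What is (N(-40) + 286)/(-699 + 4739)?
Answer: 131/2020 ≈ 0.064852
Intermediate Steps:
N(O) = -24
(N(-40) + 286)/(-699 + 4739) = (-24 + 286)/(-699 + 4739) = 262/4040 = 262*(1/4040) = 131/2020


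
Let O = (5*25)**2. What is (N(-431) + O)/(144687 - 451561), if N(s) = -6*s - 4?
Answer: -18207/306874 ≈ -0.059331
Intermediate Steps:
N(s) = -4 - 6*s
O = 15625 (O = 125**2 = 15625)
(N(-431) + O)/(144687 - 451561) = ((-4 - 6*(-431)) + 15625)/(144687 - 451561) = ((-4 + 2586) + 15625)/(-306874) = (2582 + 15625)*(-1/306874) = 18207*(-1/306874) = -18207/306874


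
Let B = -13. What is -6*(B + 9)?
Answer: 24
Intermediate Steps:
-6*(B + 9) = -6*(-13 + 9) = -6*(-4) = 24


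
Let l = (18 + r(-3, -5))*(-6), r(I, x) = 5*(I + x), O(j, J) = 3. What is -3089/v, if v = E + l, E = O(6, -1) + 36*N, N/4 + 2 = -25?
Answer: 3089/3753 ≈ 0.82307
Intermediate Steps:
N = -108 (N = -8 + 4*(-25) = -8 - 100 = -108)
E = -3885 (E = 3 + 36*(-108) = 3 - 3888 = -3885)
r(I, x) = 5*I + 5*x
l = 132 (l = (18 + (5*(-3) + 5*(-5)))*(-6) = (18 + (-15 - 25))*(-6) = (18 - 40)*(-6) = -22*(-6) = 132)
v = -3753 (v = -3885 + 132 = -3753)
-3089/v = -3089/(-3753) = -3089*(-1/3753) = 3089/3753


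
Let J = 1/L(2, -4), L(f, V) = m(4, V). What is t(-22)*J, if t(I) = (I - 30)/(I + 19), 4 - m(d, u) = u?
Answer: 13/6 ≈ 2.1667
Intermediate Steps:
m(d, u) = 4 - u
L(f, V) = 4 - V
t(I) = (-30 + I)/(19 + I)
J = ⅛ (J = 1/(4 - 1*(-4)) = 1/(4 + 4) = 1/8 = ⅛ ≈ 0.12500)
t(-22)*J = ((-30 - 22)/(19 - 22))*(⅛) = (-52/(-3))*(⅛) = -⅓*(-52)*(⅛) = (52/3)*(⅛) = 13/6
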